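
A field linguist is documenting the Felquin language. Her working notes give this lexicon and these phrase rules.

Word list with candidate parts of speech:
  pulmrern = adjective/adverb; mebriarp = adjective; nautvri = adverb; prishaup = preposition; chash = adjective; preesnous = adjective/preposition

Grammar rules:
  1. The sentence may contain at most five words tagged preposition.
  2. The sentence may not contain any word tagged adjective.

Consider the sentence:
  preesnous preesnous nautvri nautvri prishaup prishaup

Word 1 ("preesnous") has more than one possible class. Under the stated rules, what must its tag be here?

Candidates per position — 1:preesnous {adjective,preposition}; 2:preesnous {adjective,preposition}; 3:nautvri {adverb}; 4:nautvri {adverb}; 5:prishaup {preposition}; 6:prishaup {preposition}.
At position 1, choosing adjective makes rule 2 impossible to satisfy; hence preposition.
At position 2, choosing adjective makes rule 2 impossible to satisfy; hence preposition.
The only consistent sequence is: preposition preposition adverb adverb preposition preposition.
Rule-by-rule: rule 1 holds; rule 2 holds.

preposition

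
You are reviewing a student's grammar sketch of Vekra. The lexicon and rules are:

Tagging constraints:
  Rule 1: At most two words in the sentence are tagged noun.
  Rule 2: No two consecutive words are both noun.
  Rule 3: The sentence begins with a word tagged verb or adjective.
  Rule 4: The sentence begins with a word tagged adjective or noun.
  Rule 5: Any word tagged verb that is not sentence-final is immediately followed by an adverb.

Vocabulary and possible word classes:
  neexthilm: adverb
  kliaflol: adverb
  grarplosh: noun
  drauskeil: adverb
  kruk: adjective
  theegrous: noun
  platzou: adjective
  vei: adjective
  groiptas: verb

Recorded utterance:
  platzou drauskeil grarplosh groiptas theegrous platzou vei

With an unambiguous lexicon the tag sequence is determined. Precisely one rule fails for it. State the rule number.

5

Fixed tagging: adjective adverb noun verb noun adjective adjective.
Checking each rule: R1 ok, R2 ok, R3 ok, R4 ok, R5 fails.
Only rule 5 fails.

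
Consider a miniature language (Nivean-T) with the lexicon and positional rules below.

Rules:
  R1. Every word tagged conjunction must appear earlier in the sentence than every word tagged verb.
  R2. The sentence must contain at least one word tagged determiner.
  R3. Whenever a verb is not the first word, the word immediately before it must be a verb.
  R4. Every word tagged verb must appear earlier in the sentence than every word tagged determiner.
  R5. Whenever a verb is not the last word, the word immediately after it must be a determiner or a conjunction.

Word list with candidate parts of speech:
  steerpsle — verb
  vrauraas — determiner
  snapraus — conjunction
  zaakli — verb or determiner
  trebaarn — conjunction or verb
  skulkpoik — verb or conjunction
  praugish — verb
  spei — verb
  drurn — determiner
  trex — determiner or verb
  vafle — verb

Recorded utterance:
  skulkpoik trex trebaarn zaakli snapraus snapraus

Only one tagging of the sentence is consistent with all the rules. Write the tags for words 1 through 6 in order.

conjunction determiner conjunction determiner conjunction conjunction

Candidates per position — 1:skulkpoik {verb,conjunction}; 2:trex {determiner,verb}; 3:trebaarn {conjunction,verb}; 4:zaakli {verb,determiner}; 5:snapraus {conjunction}; 6:snapraus {conjunction}.
Position 1: tagging it verb would leave rule 1 unsatisfiable, so it must be conjunction.
Position 2: tagging it verb would leave rule 1 unsatisfiable, so it must be determiner.
Position 3: tagging it verb would leave rule 1 unsatisfiable, so it must be conjunction.
Position 4: tagging it verb would leave rule 1 unsatisfiable, so it must be determiner.
The unique satisfying tagging is: conjunction determiner conjunction determiner conjunction conjunction.
Verifying each rule — rule 1 satisfied; rule 2 satisfied; rule 3 satisfied; rule 4 satisfied; rule 5 satisfied.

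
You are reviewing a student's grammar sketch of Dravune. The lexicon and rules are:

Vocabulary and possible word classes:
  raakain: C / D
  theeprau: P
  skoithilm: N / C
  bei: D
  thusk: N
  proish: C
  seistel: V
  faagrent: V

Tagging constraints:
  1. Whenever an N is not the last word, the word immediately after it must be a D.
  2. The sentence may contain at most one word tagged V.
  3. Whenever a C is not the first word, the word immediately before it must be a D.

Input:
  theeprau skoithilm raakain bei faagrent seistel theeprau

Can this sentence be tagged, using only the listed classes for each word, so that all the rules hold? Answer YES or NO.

Candidates per position — 1:theeprau {P}; 2:skoithilm {N,C}; 3:raakain {C,D}; 4:bei {D}; 5:faagrent {V}; 6:seistel {V}; 7:theeprau {P}.
Rule 2 cannot be satisfied by any choice of tags from the lexicon.
So there is no consistent tagging.

NO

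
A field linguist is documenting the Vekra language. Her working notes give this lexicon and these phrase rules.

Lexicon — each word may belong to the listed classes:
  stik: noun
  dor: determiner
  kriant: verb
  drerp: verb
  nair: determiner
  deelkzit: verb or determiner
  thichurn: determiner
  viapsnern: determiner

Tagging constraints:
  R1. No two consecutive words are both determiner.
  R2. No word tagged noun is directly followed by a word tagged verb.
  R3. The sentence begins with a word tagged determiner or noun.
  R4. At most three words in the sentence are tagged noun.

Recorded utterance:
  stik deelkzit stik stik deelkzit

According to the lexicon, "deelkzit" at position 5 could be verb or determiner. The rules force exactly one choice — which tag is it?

determiner

Candidates per position — 1:stik {noun}; 2:deelkzit {verb,determiner}; 3:stik {noun}; 4:stik {noun}; 5:deelkzit {verb,determiner}.
At position 2, choosing verb makes rule 2 impossible to satisfy; hence determiner.
At position 5, choosing verb makes rule 2 impossible to satisfy; hence determiner.
The unique satisfying tagging is: noun determiner noun noun determiner.
Check: rule 1 holds; rule 2 holds; rule 3 holds; rule 4 holds.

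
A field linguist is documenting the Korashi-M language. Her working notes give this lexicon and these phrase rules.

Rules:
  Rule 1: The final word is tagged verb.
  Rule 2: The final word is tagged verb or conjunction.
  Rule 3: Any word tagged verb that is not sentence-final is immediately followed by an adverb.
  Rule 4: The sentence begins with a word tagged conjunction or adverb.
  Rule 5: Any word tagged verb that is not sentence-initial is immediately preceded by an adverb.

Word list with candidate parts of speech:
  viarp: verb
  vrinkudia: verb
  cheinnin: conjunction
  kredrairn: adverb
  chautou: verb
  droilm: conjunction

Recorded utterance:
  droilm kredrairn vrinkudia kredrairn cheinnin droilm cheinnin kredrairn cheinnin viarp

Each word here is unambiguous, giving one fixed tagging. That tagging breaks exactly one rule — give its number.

5

Fixed tagging: conjunction adverb verb adverb conjunction conjunction conjunction adverb conjunction verb.
Applying the rules: R1 ✓, R2 ✓, R3 ✓, R4 ✓, R5 ✗.
Only rule 5 fails.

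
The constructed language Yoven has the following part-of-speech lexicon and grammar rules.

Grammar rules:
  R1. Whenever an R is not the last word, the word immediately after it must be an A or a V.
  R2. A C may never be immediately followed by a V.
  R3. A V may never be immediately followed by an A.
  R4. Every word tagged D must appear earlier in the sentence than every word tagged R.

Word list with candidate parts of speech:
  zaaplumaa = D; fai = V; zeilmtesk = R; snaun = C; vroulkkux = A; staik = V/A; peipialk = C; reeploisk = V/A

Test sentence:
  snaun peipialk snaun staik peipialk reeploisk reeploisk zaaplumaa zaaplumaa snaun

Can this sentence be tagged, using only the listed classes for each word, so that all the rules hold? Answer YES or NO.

Candidates per position — 1:snaun {C}; 2:peipialk {C}; 3:snaun {C}; 4:staik {V,A}; 5:peipialk {C}; 6:reeploisk {V,A}; 7:reeploisk {V,A}; 8:zaaplumaa {D}; 9:zaaplumaa {D}; 10:snaun {C}.
One satisfying assignment: C C C A C A A D D C.
Check: rule 1 satisfied; rule 2 satisfied; rule 3 satisfied; rule 4 satisfied.

YES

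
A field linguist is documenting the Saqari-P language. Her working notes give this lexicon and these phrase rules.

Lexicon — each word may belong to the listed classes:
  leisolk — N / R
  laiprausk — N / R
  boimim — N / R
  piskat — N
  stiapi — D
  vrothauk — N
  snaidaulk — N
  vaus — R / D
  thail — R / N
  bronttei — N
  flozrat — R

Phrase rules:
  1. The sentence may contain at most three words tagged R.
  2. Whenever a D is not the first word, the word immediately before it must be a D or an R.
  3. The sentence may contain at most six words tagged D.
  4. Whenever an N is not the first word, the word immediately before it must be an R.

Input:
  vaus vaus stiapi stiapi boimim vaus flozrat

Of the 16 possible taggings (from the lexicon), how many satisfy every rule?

Candidates per position — 1:vaus {R,D}; 2:vaus {R,D}; 3:stiapi {D}; 4:stiapi {D}; 5:boimim {N,R}; 6:vaus {R,D}; 7:flozrat {R}.
There are 16 candidate sequences in total.
The sequences that satisfy every rule: R D D D R D R; D R D D R D R; D D D D R R R; D D D D R D R.
Count = 4.

4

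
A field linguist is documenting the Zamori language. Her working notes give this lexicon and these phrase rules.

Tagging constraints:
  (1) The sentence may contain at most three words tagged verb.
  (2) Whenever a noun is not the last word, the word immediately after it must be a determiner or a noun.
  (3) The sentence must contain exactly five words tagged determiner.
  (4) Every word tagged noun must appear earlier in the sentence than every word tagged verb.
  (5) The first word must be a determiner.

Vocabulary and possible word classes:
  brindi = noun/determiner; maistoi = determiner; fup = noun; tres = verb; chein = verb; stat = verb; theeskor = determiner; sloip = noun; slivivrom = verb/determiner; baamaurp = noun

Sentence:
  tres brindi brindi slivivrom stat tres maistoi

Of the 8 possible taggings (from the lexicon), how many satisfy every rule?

Candidates per position — 1:tres {verb}; 2:brindi {noun,determiner}; 3:brindi {noun,determiner}; 4:slivivrom {verb,determiner}; 5:stat {verb}; 6:tres {verb}; 7:maistoi {determiner}.
There are 8 candidate sequences in total.
Rule 3 cannot be satisfied by any choice of tags from the lexicon.
So there is no consistent tagging.
Count = 0.

0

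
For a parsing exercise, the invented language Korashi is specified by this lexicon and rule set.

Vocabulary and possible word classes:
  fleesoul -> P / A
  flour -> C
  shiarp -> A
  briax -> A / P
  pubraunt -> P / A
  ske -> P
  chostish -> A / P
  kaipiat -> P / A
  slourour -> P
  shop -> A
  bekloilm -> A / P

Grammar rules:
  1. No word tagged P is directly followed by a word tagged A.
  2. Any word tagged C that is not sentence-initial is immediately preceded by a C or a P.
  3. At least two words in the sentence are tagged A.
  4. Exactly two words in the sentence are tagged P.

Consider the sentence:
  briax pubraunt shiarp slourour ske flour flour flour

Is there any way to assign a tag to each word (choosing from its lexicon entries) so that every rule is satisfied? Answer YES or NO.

YES

Candidates per position — 1:briax {A,P}; 2:pubraunt {P,A}; 3:shiarp {A}; 4:slourour {P}; 5:ske {P}; 6:flour {C}; 7:flour {C}; 8:flour {C}.
One satisfying assignment: A A A P P C C C.
Verifying each rule — rule 1 holds; rule 2 holds; rule 3 holds; rule 4 holds.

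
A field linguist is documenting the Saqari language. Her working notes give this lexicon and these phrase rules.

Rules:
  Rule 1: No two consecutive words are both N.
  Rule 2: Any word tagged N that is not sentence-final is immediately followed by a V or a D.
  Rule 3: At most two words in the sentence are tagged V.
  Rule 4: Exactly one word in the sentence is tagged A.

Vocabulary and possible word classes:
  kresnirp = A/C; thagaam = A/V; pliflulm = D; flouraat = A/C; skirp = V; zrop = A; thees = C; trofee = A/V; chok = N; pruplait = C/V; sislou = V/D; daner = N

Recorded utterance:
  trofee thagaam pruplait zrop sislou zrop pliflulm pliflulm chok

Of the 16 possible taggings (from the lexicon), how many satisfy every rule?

0

Candidates per position — 1:trofee {A,V}; 2:thagaam {A,V}; 3:pruplait {C,V}; 4:zrop {A}; 5:sislou {V,D}; 6:zrop {A}; 7:pliflulm {D}; 8:pliflulm {D}; 9:chok {N}.
There are 16 candidate sequences in total.
Rule 4 cannot be satisfied by any choice of tags from the lexicon.
So there is no consistent tagging.
Count = 0.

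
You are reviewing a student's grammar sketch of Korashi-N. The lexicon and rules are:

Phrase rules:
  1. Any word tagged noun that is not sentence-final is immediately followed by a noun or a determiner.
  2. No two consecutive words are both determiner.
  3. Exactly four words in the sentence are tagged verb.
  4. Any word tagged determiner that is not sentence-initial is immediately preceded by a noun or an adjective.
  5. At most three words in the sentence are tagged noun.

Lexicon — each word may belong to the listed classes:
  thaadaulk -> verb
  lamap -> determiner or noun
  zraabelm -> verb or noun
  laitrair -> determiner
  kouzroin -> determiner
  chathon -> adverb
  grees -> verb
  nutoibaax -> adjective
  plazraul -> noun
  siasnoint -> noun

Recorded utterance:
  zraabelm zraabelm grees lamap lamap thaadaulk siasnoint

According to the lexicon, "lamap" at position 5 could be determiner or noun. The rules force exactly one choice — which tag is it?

determiner

Candidates per position — 1:zraabelm {verb,noun}; 2:zraabelm {verb,noun}; 3:grees {verb}; 4:lamap {determiner,noun}; 5:lamap {determiner,noun}; 6:thaadaulk {verb}; 7:siasnoint {noun}.
If word 1 were noun, no tagging could satisfy rule 1; so word 1 is verb.
If word 2 were noun, no tagging could satisfy rule 1; so word 2 is verb.
If word 4 were determiner, no tagging could satisfy rule 4; so word 4 is noun.
If word 5 were noun, no tagging could satisfy rule 1; so word 5 is determiner.
The unique satisfying tagging is: verb verb verb noun determiner verb noun.
Check: rule 1 satisfied; rule 2 satisfied; rule 3 satisfied; rule 4 satisfied; rule 5 satisfied.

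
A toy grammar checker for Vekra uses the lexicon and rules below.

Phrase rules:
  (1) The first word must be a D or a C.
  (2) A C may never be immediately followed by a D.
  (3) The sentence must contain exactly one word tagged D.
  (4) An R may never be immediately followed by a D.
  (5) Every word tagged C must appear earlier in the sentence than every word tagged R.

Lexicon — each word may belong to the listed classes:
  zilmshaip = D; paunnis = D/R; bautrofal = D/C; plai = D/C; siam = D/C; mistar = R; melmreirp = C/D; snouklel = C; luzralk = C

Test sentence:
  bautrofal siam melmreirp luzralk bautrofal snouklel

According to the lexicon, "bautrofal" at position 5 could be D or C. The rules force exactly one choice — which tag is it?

C

Candidates per position — 1:bautrofal {D,C}; 2:siam {D,C}; 3:melmreirp {C,D}; 4:luzralk {C}; 5:bautrofal {D,C}; 6:snouklel {C}.
Position 5: D is ruled out by rule 2; that leaves C.
The remaining ambiguous positions (1, 2, 3) are resolved jointly — only one combination satisfies every rule.
So the tagging must be: D C C C C C.
Check: rule 1 ✓; rule 2 ✓; rule 3 ✓; rule 4 ✓; rule 5 ✓.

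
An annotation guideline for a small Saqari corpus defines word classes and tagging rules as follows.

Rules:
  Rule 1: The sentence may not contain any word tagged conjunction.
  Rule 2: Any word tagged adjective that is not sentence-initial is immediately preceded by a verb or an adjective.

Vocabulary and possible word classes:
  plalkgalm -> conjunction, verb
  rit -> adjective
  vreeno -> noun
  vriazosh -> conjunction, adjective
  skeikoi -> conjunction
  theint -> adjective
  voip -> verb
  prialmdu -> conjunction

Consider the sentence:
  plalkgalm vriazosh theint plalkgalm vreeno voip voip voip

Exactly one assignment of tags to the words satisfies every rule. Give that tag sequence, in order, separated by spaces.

Candidates per position — 1:plalkgalm {conjunction,verb}; 2:vriazosh {conjunction,adjective}; 3:theint {adjective}; 4:plalkgalm {conjunction,verb}; 5:vreeno {noun}; 6:voip {verb}; 7:voip {verb}; 8:voip {verb}.
If word 1 were conjunction, no tagging could satisfy rule 1; so word 1 is verb.
If word 2 were conjunction, no tagging could satisfy rule 1; so word 2 is adjective.
If word 4 were conjunction, no tagging could satisfy rule 1; so word 4 is verb.
So the tagging must be: verb adjective adjective verb noun verb verb verb.
Checking: rule 1 ✓; rule 2 ✓.

verb adjective adjective verb noun verb verb verb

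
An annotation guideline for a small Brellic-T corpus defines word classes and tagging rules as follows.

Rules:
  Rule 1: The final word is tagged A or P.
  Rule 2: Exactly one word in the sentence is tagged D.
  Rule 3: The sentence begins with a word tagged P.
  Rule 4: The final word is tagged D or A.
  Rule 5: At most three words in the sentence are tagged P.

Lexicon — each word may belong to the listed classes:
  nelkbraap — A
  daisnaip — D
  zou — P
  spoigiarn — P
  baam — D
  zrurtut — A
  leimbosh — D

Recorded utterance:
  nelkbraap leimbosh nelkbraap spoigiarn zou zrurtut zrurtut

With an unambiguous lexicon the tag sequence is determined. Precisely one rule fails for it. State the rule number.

Fixed tagging: A D A P P A A.
Applying the rules: R1 pass, R2 pass, R3 fail, R4 pass, R5 pass.
Only rule 3 fails.

3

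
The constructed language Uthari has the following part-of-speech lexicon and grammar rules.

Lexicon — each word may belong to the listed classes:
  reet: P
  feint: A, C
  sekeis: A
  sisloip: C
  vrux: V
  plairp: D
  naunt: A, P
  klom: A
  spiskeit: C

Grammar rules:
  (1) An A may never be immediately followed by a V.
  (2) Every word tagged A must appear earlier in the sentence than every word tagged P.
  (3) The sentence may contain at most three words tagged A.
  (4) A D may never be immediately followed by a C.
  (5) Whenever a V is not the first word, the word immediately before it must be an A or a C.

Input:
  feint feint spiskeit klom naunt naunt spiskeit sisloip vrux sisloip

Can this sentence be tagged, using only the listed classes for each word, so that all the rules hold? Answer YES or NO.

Candidates per position — 1:feint {A,C}; 2:feint {A,C}; 3:spiskeit {C}; 4:klom {A}; 5:naunt {A,P}; 6:naunt {A,P}; 7:spiskeit {C}; 8:sisloip {C}; 9:vrux {V}; 10:sisloip {C}.
One satisfying assignment: A A C A P P C C V C.
Rule-by-rule: rule 1 ✓; rule 2 ✓; rule 3 ✓; rule 4 ✓; rule 5 ✓.

YES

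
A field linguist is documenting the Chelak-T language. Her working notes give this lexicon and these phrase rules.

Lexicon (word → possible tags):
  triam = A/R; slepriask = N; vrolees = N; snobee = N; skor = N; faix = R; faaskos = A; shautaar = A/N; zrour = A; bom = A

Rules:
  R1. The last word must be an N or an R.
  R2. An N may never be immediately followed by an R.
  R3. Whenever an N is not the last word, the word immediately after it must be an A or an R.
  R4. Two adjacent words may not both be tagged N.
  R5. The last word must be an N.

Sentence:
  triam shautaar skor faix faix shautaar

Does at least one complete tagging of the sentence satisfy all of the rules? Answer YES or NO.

Candidates per position — 1:triam {A,R}; 2:shautaar {A,N}; 3:skor {N}; 4:faix {R}; 5:faix {R}; 6:shautaar {A,N}.
Rule 2 cannot be satisfied by any choice of tags from the lexicon.
So there is no consistent tagging.

NO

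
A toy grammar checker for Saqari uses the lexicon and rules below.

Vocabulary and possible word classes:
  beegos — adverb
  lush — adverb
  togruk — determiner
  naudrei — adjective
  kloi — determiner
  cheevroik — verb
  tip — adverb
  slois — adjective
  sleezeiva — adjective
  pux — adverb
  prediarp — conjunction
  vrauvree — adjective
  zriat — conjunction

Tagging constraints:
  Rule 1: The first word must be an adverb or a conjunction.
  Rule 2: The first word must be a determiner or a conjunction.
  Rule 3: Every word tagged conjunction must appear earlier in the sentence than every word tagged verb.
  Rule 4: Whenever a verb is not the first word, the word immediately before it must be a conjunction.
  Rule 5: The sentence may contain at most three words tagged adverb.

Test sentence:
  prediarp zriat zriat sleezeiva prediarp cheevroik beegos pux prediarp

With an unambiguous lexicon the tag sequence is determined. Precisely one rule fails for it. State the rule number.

3

Fixed tagging: conjunction conjunction conjunction adjective conjunction verb adverb adverb conjunction.
Checking each rule: R1 ✓, R2 ✓, R3 ✗, R4 ✓, R5 ✓.
Only rule 3 fails.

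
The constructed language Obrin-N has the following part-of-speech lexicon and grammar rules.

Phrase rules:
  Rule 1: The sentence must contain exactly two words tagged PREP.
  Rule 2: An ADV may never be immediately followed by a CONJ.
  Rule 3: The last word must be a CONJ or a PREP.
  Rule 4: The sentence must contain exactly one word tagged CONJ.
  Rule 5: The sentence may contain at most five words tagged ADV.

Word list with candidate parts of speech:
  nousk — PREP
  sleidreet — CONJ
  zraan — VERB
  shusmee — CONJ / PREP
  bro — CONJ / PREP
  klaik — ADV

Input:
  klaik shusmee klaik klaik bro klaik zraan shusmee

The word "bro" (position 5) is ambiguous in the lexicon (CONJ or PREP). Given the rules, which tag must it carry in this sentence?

PREP

Candidates per position — 1:klaik {ADV}; 2:shusmee {CONJ,PREP}; 3:klaik {ADV}; 4:klaik {ADV}; 5:bro {CONJ,PREP}; 6:klaik {ADV}; 7:zraan {VERB}; 8:shusmee {CONJ,PREP}.
Position 2: tagging it CONJ would leave rule 2 unsatisfiable, so it must be PREP.
Position 5: tagging it CONJ would leave rule 2 unsatisfiable, so it must be PREP.
Position 8: tagging it PREP would leave rule 1 unsatisfiable, so it must be CONJ.
The only consistent sequence is: ADV PREP ADV ADV PREP ADV VERB CONJ.
Verifying each rule — rule 1 holds; rule 2 holds; rule 3 holds; rule 4 holds; rule 5 holds.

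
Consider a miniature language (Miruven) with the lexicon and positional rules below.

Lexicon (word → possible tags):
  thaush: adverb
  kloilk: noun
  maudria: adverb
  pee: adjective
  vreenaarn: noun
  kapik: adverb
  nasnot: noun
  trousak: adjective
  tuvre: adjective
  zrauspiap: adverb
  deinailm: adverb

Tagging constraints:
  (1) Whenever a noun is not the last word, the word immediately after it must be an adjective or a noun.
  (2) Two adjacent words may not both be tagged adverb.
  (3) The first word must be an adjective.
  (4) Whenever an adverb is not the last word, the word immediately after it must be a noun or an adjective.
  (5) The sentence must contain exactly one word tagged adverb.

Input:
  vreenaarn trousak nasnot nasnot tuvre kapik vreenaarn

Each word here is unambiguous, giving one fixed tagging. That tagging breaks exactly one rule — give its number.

Fixed tagging: noun adjective noun noun adjective adverb noun.
Checking each rule: R1 holds, R2 holds, R3 violated, R4 holds, R5 holds.
Only rule 3 fails.

3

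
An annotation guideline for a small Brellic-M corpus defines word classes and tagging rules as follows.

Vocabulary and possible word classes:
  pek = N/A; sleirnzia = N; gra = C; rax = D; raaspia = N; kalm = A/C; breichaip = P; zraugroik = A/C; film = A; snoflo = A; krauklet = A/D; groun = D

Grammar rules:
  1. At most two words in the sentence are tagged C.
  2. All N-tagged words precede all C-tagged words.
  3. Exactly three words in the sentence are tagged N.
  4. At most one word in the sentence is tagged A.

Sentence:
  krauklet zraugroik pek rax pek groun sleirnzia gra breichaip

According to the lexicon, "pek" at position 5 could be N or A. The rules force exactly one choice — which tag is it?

N

Candidates per position — 1:krauklet {A,D}; 2:zraugroik {A,C}; 3:pek {N,A}; 4:rax {D}; 5:pek {N,A}; 6:groun {D}; 7:sleirnzia {N}; 8:gra {C}; 9:breichaip {P}.
Position 2: C is ruled out by rule 2; that leaves A.
Position 3: A is ruled out by rule 3; that leaves N.
Position 5: A is ruled out by rule 3; that leaves N.
Position 1: A is ruled out by rule 4; that leaves D.
That leaves exactly one tagging: D A N D N D N C P.
Checking: rule 1 ✓; rule 2 ✓; rule 3 ✓; rule 4 ✓.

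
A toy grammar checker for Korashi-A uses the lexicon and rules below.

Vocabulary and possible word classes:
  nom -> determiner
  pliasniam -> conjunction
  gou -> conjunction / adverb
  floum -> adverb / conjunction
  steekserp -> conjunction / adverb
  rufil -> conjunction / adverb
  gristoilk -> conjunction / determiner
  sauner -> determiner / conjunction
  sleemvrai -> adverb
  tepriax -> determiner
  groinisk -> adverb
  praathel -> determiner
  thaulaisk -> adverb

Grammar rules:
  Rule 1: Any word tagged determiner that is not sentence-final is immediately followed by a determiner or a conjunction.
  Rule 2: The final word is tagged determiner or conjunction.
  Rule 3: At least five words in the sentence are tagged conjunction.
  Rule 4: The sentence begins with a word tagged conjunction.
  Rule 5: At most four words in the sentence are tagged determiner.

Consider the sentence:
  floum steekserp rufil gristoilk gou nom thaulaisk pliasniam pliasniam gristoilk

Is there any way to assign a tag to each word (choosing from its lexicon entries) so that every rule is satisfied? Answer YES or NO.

NO

Candidates per position — 1:floum {adverb,conjunction}; 2:steekserp {conjunction,adverb}; 3:rufil {conjunction,adverb}; 4:gristoilk {conjunction,determiner}; 5:gou {conjunction,adverb}; 6:nom {determiner}; 7:thaulaisk {adverb}; 8:pliasniam {conjunction}; 9:pliasniam {conjunction}; 10:gristoilk {conjunction,determiner}.
Rule 1 cannot be satisfied by any choice of tags from the lexicon.
So there is no consistent tagging.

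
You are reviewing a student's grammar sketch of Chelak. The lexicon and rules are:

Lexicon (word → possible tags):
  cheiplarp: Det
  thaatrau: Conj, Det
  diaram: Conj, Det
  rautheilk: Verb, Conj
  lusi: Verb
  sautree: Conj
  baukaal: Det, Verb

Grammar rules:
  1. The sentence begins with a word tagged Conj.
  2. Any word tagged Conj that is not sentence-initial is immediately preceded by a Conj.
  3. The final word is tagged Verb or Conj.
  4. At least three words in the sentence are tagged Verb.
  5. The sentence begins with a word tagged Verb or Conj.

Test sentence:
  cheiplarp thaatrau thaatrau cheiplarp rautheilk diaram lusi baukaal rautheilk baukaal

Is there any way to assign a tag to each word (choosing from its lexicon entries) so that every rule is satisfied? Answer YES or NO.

NO

Candidates per position — 1:cheiplarp {Det}; 2:thaatrau {Conj,Det}; 3:thaatrau {Conj,Det}; 4:cheiplarp {Det}; 5:rautheilk {Verb,Conj}; 6:diaram {Conj,Det}; 7:lusi {Verb}; 8:baukaal {Det,Verb}; 9:rautheilk {Verb,Conj}; 10:baukaal {Det,Verb}.
Rule 1 cannot be satisfied by any choice of tags from the lexicon.
So there is no consistent tagging.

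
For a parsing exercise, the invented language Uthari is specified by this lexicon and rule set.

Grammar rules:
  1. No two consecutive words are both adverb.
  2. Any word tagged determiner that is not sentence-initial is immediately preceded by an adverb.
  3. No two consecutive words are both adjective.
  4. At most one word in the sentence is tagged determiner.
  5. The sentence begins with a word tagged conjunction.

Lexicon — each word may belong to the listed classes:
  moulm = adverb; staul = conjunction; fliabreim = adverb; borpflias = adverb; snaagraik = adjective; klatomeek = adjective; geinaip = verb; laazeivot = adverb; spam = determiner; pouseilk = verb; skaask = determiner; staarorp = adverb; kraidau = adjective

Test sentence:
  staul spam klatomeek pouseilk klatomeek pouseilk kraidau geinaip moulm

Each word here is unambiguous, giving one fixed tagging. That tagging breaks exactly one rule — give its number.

Fixed tagging: conjunction determiner adjective verb adjective verb adjective verb adverb.
Applying the rules: R1 holds, R2 violated, R3 holds, R4 holds, R5 holds.
Only rule 2 fails.

2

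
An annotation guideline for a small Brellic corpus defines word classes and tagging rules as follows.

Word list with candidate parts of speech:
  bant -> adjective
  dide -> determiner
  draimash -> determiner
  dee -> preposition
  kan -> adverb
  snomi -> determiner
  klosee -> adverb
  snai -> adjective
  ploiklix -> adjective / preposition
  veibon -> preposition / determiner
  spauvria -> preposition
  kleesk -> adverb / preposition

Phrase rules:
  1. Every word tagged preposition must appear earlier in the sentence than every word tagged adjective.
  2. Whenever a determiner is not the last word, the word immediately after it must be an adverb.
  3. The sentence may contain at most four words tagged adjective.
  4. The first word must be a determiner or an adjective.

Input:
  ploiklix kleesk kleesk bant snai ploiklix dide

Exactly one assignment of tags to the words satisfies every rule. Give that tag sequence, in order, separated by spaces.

Candidates per position — 1:ploiklix {adjective,preposition}; 2:kleesk {adverb,preposition}; 3:kleesk {adverb,preposition}; 4:bant {adjective}; 5:snai {adjective}; 6:ploiklix {adjective,preposition}; 7:dide {determiner}.
Position 1: preposition is ruled out by rule 4; that leaves adjective.
Position 2: preposition is ruled out by rule 1; that leaves adverb.
Position 3: preposition is ruled out by rule 1; that leaves adverb.
Position 6: preposition is ruled out by rule 1; that leaves adjective.
That leaves exactly one tagging: adjective adverb adverb adjective adjective adjective determiner.
Rule-by-rule: rule 1 satisfied; rule 2 satisfied; rule 3 satisfied; rule 4 satisfied.

adjective adverb adverb adjective adjective adjective determiner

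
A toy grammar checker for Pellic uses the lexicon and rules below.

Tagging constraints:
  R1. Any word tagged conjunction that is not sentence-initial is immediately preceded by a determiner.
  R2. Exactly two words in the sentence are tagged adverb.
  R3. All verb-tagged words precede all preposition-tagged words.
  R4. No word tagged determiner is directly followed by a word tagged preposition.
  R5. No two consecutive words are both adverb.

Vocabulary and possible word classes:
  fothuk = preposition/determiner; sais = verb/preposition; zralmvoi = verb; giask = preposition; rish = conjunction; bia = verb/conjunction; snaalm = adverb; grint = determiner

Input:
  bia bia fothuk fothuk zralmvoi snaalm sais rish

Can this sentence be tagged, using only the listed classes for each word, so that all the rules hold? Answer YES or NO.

Candidates per position — 1:bia {verb,conjunction}; 2:bia {verb,conjunction}; 3:fothuk {preposition,determiner}; 4:fothuk {preposition,determiner}; 5:zralmvoi {verb}; 6:snaalm {adverb}; 7:sais {verb,preposition}; 8:rish {conjunction}.
Rule 1 cannot be satisfied by any choice of tags from the lexicon.
So there is no consistent tagging.

NO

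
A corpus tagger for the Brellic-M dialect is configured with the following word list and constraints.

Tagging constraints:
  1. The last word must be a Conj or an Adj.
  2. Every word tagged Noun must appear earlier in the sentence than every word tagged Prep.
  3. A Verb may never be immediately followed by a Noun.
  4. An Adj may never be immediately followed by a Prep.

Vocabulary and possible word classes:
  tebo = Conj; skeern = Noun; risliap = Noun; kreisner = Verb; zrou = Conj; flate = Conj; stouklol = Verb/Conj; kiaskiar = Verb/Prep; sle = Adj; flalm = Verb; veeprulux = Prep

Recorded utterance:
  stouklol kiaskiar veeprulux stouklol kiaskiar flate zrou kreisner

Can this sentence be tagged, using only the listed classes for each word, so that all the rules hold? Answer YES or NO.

Candidates per position — 1:stouklol {Verb,Conj}; 2:kiaskiar {Verb,Prep}; 3:veeprulux {Prep}; 4:stouklol {Verb,Conj}; 5:kiaskiar {Verb,Prep}; 6:flate {Conj}; 7:zrou {Conj}; 8:kreisner {Verb}.
Rule 1 cannot be satisfied by any choice of tags from the lexicon.
So there is no consistent tagging.

NO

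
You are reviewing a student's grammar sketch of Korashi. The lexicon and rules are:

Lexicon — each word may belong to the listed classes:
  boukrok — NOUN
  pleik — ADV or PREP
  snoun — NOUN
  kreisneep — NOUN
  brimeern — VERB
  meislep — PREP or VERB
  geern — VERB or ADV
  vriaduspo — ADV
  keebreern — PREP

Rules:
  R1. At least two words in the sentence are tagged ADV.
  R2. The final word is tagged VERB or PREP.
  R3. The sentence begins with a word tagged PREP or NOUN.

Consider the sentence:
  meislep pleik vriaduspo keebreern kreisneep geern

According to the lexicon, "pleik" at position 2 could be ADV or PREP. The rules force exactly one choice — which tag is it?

ADV

Candidates per position — 1:meislep {PREP,VERB}; 2:pleik {ADV,PREP}; 3:vriaduspo {ADV}; 4:keebreern {PREP}; 5:kreisneep {NOUN}; 6:geern {VERB,ADV}.
Position 1: tagging it VERB would leave rule 3 unsatisfiable, so it must be PREP.
Position 6: tagging it ADV would leave rule 2 unsatisfiable, so it must be VERB.
Position 2: tagging it PREP would leave rule 1 unsatisfiable, so it must be ADV.
That leaves exactly one tagging: PREP ADV ADV PREP NOUN VERB.
Checking: rule 1 ok; rule 2 ok; rule 3 ok.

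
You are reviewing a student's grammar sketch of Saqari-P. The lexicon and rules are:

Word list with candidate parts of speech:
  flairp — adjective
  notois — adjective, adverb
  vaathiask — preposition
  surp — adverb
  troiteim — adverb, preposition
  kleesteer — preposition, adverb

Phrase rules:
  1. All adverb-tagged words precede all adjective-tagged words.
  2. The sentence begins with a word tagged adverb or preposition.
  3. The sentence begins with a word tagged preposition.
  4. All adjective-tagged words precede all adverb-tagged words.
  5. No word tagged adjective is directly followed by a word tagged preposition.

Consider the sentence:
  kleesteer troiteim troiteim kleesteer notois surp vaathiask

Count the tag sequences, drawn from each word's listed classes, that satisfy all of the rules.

Candidates per position — 1:kleesteer {preposition,adverb}; 2:troiteim {adverb,preposition}; 3:troiteim {adverb,preposition}; 4:kleesteer {preposition,adverb}; 5:notois {adjective,adverb}; 6:surp {adverb}; 7:vaathiask {preposition}.
There are 32 candidate sequences in total.
Checking each against the rules leaves 8 sequences.
Count = 8.

8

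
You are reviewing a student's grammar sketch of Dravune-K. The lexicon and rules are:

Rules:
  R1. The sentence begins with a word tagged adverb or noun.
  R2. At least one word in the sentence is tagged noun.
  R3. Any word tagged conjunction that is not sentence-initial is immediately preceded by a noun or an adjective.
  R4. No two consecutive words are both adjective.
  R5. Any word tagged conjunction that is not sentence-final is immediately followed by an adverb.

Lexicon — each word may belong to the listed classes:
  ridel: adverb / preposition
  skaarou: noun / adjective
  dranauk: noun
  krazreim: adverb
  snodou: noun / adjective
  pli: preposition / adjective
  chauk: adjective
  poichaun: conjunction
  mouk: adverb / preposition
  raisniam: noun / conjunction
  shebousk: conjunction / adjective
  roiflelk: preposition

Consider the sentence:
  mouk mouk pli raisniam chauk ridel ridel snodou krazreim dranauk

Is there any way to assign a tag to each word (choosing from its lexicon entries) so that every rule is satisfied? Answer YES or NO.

YES

Candidates per position — 1:mouk {adverb,preposition}; 2:mouk {adverb,preposition}; 3:pli {preposition,adjective}; 4:raisniam {noun,conjunction}; 5:chauk {adjective}; 6:ridel {adverb,preposition}; 7:ridel {adverb,preposition}; 8:snodou {noun,adjective}; 9:krazreim {adverb}; 10:dranauk {noun}.
One satisfying assignment: adverb adverb adjective noun adjective preposition preposition noun adverb noun.
Check: rule 1 satisfied; rule 2 satisfied; rule 3 satisfied; rule 4 satisfied; rule 5 satisfied.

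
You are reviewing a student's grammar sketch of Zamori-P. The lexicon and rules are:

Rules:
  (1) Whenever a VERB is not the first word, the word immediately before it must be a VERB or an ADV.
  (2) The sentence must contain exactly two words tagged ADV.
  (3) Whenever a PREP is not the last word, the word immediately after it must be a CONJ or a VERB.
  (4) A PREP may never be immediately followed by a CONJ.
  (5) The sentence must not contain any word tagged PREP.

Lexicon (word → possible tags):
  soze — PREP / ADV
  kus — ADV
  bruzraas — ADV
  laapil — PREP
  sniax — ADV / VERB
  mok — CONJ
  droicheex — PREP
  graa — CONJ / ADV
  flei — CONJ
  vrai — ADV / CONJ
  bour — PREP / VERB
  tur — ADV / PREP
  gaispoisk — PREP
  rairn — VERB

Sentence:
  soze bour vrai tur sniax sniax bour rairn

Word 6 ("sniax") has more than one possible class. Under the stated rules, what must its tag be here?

Candidates per position — 1:soze {PREP,ADV}; 2:bour {PREP,VERB}; 3:vrai {ADV,CONJ}; 4:tur {ADV,PREP}; 5:sniax {ADV,VERB}; 6:sniax {ADV,VERB}; 7:bour {PREP,VERB}; 8:rairn {VERB}.
Position 1: tagging it PREP would leave rule 5 unsatisfiable, so it must be ADV.
Position 2: tagging it PREP would leave rule 5 unsatisfiable, so it must be VERB.
Position 4: tagging it PREP would leave rule 5 unsatisfiable, so it must be ADV.
Position 5: tagging it ADV would leave rule 2 unsatisfiable, so it must be VERB.
Position 6: tagging it ADV would leave rule 2 unsatisfiable, so it must be VERB.
Position 7: tagging it PREP would leave rule 1 unsatisfiable, so it must be VERB.
Position 3: tagging it ADV would leave rule 2 unsatisfiable, so it must be CONJ.
So the tagging must be: ADV VERB CONJ ADV VERB VERB VERB VERB.
Rule-by-rule: rule 1 ✓; rule 2 ✓; rule 3 ✓; rule 4 ✓; rule 5 ✓.

VERB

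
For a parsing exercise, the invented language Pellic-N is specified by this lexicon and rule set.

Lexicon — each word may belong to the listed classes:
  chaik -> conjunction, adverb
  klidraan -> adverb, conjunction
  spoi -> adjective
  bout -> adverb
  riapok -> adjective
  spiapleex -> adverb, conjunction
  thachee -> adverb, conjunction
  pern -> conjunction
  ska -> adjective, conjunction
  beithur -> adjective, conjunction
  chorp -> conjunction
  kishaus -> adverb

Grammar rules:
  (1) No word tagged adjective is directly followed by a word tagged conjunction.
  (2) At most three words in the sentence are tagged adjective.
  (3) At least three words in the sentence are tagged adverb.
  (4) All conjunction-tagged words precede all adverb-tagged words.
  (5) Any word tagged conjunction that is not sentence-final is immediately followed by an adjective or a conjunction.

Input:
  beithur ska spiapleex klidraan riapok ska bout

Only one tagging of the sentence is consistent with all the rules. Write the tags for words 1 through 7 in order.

conjunction adjective adverb adverb adjective adjective adverb

Candidates per position — 1:beithur {adjective,conjunction}; 2:ska {adjective,conjunction}; 3:spiapleex {adverb,conjunction}; 4:klidraan {adverb,conjunction}; 5:riapok {adjective}; 6:ska {adjective,conjunction}; 7:bout {adverb}.
If word 3 were conjunction, no tagging could satisfy rule 3; so word 3 is adverb.
If word 4 were conjunction, no tagging could satisfy rule 3; so word 4 is adverb.
If word 6 were conjunction, no tagging could satisfy rule 1; so word 6 is adjective.
If word 2 were conjunction, no tagging could satisfy rule 5; so word 2 is adjective.
If word 1 were adjective, no tagging could satisfy rule 2; so word 1 is conjunction.
That leaves exactly one tagging: conjunction adjective adverb adverb adjective adjective adverb.
Verifying each rule — rule 1 holds; rule 2 holds; rule 3 holds; rule 4 holds; rule 5 holds.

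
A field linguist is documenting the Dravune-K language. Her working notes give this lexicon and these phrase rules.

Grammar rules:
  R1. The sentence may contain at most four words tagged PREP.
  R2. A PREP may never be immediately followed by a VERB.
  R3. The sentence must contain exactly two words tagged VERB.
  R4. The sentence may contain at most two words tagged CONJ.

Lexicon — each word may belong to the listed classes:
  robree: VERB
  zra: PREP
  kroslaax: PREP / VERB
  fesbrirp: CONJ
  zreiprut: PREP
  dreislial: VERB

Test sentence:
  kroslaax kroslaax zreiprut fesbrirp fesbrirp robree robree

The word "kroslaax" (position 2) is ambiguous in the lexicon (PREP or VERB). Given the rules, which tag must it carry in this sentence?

PREP

Candidates per position — 1:kroslaax {PREP,VERB}; 2:kroslaax {PREP,VERB}; 3:zreiprut {PREP}; 4:fesbrirp {CONJ}; 5:fesbrirp {CONJ}; 6:robree {VERB}; 7:robree {VERB}.
Position 1: VERB is ruled out by rule 3; that leaves PREP.
Position 2: VERB is ruled out by rule 2; that leaves PREP.
The only consistent sequence is: PREP PREP PREP CONJ CONJ VERB VERB.
Rule-by-rule: rule 1 holds; rule 2 holds; rule 3 holds; rule 4 holds.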